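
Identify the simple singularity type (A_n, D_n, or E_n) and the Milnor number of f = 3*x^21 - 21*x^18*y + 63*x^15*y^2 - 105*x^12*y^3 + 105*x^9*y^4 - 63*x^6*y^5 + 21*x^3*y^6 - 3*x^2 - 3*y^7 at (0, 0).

Type A_6, Milnor number mu = 6.

The Hessian of f at 0 has rank 1. Corank 1: A-series; mu = 6 gives A_6.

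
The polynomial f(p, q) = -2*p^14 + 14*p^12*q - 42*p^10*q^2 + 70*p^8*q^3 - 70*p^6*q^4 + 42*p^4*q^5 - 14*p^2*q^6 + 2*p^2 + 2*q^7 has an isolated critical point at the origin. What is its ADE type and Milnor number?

Type A6, Milnor number mu = 6.

The Hessian of f at 0 has rank 1. Corank 1: A-series; mu = 6 gives A_6.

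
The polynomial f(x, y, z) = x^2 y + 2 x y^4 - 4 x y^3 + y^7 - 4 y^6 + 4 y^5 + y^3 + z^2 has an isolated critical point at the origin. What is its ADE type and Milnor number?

Type D_4, Milnor number mu = 4.

The Hessian of f at 0 has rank 1. Corank 2; j^3 = y*(x^2 + y^2) splits into three distinct lines over C (the quadratic factor has nonzero discriminant), so D_4.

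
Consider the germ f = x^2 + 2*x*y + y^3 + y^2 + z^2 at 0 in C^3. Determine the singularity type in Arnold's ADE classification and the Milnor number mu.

Type A_2, Milnor number mu = 2.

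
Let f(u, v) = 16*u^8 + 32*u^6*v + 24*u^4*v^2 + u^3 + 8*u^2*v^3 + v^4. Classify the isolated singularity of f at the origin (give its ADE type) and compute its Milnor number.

The Hessian of f at 0 is [[0, 0], [0, 0]] with rank 0, so corank 2. A Groebner basis of the Jacobian ideal J(f) in C{u,v} is {v^3, u^2}; counting standard monomials gives mu = 6. Corank 2; j^3 = u^3 is a perfect cube, so E-series; the 4-jet and mu = 6 give E_6.

Type E_6, Milnor number mu = 6.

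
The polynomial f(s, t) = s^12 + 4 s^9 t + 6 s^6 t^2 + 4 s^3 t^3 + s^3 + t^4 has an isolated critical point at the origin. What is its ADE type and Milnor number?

Type E6, Milnor number mu = 6.

The Hessian of f at 0 is [[0, 0], [0, 0]] with rank 0, so corank 2. A Groebner basis of the Jacobian ideal J(f) in C{s,t} is {t^3, s^2}; counting standard monomials gives mu = 6. Corank 2; j^3 = s^3 is a perfect cube, so E-series; the 4-jet and mu = 6 give E_6.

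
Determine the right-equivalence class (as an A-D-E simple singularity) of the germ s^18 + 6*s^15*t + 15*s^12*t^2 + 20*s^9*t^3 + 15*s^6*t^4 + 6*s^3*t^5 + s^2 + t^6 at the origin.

A_{5}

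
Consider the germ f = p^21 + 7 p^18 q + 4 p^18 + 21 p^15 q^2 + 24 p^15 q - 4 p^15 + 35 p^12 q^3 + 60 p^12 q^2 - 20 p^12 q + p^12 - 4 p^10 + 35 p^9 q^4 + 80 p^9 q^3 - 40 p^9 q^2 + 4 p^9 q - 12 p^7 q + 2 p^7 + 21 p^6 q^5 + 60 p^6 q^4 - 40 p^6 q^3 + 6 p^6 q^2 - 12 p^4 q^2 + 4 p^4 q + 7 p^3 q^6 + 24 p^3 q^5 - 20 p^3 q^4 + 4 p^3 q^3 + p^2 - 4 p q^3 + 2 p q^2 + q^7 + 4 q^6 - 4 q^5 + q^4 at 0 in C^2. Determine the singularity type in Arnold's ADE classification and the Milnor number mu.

The Hessian of f at 0 has rank 1. Corank 1: A-series; mu = 6 gives A_6.

Type A_{6}, Milnor number mu = 6.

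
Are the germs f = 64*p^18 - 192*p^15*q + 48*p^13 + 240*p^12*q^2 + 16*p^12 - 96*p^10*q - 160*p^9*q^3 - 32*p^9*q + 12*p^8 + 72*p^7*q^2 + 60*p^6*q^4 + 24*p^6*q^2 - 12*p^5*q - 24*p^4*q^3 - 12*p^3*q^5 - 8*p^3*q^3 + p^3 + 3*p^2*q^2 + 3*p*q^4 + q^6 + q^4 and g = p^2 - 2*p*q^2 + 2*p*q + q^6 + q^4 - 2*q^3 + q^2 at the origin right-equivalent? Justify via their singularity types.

No.

The Hessian of f at 0 is [[0, 0], [0, 0]] with rank 0, so corank 2. A Groebner basis of the Jacobian ideal J(f) in C{p,q} is {p^3, p^2*q, p^2/2 + p*q^2, q^3}; counting standard monomials gives mu = 6. Corank 2; j^3 = p^3 is a perfect cube, so E-series; the 4-jet and mu = 6 give E_6. The Hessian of g at 0 is [[2, 2], [2, 2]] with rank 1, so corank 1. A Groebner basis of the Jacobian ideal J(g) in C{p,q} is {p^3 - 3*p^2 - 5*p*q - 2*p - 2*q, p^2*q + 2*p^2 + 3*p*q + p + q, -p + q^2 - q}; counting standard monomials gives mu = 5. Corank 1: A-series; mu = 5 gives A_5. f is E_6 but g is A_5, hence not right-equivalent.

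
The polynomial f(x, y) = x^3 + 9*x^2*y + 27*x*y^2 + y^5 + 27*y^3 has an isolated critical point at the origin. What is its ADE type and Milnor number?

Type E8, Milnor number mu = 8.

The Hessian of f at 0 is [[0, 0], [0, 0]] with rank 0, so corank 2. A Groebner basis of the Jacobian ideal J(f) in C{x,y} is {y^4, x^2 + 6*x*y + 9*y^2}; counting standard monomials gives mu = 8. Corank 2; j^3 = (x + 3*y)^3 is a perfect cube, so E-series; the 5-jet and mu = 8 give E_8.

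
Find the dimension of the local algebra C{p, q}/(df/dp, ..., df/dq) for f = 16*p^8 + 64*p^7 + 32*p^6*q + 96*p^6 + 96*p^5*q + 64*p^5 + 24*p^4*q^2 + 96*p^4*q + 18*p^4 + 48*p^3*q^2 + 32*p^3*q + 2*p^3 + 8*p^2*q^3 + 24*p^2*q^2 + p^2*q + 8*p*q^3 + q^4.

5

The Hessian of f at 0 has rank 0. Corank 2; j^3 = p^2*(2*p + q) has shape L^2 M (L != M), so D-series; mu = 5 gives D_5.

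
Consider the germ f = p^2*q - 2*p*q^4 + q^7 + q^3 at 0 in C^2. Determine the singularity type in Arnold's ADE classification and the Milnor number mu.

Type D4, Milnor number mu = 4.

The Hessian of f at 0 has rank 0. Corank 2; j^3 = q*(p^2 + q^2) splits into three distinct lines over C (the quadratic factor has nonzero discriminant), so D_4.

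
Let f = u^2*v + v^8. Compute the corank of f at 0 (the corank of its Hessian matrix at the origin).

2

Hessian at 0 has rank 0.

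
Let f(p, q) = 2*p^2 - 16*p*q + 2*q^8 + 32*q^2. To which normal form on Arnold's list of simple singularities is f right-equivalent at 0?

The Hessian of f at 0 is [[4, -16], [-16, 64]] with rank 1, so corank 1. A Groebner basis of the Jacobian ideal J(f) in C{p,q} is {q^7, p - 4*q}; counting standard monomials gives mu = 7. Corank 1: A-series; mu = 7 gives A_7.

A_{7}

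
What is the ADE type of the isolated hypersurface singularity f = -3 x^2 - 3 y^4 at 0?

The Hessian of f at 0 has rank 1. Corank 1: A-series; mu = 3 gives A_3.

A_3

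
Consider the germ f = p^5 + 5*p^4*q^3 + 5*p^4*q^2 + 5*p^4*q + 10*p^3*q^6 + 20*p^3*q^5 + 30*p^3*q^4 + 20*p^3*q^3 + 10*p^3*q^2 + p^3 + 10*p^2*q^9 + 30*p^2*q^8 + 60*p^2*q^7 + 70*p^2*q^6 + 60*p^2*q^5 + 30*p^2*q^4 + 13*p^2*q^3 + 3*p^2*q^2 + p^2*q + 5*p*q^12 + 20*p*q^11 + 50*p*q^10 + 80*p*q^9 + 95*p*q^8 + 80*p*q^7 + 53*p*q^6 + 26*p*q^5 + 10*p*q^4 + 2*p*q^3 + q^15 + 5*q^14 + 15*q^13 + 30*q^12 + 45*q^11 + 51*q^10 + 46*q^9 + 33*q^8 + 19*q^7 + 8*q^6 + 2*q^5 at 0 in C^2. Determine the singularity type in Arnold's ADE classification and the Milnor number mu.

Type D6, Milnor number mu = 6.

The Hessian of f at 0 has rank 0. Corank 2; j^3 = p^2*(p + q) has shape L^2 M (L != M), so D-series; mu = 6 gives D_6.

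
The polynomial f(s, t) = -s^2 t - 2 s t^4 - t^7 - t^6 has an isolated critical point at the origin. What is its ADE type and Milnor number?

Type D_7, Milnor number mu = 7.

The Hessian of f at 0 is [[0, 0], [0, 0]] with rank 0, so corank 2. A Groebner basis of the Jacobian ideal J(f) in C{s,t} is {s*t + t^4, s^3, s^2*t, -s^2/6 + s*t^2}; counting standard monomials gives mu = 7. Corank 2; j^3 = -s^2*t has shape L^2 M (L != M), so D-series; mu = 7 gives D_7.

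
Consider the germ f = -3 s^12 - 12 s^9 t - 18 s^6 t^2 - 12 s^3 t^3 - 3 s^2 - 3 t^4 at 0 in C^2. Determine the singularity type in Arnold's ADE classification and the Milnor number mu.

The Hessian of f at 0 is [[-6, 0], [0, 0]] with rank 1, so corank 1. A Groebner basis of the Jacobian ideal J(f) in C{s,t} is {t^3, s}; counting standard monomials gives mu = 3. Corank 1: A-series; mu = 3 gives A_3.

Type A_{3}, Milnor number mu = 3.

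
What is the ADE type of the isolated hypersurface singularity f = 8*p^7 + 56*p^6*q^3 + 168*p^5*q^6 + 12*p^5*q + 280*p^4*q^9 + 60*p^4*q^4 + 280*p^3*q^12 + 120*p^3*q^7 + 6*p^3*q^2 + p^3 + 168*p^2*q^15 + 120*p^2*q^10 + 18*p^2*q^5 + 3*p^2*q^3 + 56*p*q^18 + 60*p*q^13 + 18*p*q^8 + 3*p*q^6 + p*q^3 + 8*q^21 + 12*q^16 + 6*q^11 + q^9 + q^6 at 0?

E7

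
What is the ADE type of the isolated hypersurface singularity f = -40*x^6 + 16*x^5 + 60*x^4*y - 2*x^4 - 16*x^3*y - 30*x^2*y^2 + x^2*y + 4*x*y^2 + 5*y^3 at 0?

D_4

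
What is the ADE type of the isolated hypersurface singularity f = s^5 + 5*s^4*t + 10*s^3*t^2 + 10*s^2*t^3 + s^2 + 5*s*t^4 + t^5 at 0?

The Hessian of f at 0 is [[2, 0], [0, 0]] with rank 1, so corank 1. A Groebner basis of the Jacobian ideal J(f) in C{s,t} is {t^4, s}; counting standard monomials gives mu = 4. Corank 1: A-series; mu = 4 gives A_4.

A4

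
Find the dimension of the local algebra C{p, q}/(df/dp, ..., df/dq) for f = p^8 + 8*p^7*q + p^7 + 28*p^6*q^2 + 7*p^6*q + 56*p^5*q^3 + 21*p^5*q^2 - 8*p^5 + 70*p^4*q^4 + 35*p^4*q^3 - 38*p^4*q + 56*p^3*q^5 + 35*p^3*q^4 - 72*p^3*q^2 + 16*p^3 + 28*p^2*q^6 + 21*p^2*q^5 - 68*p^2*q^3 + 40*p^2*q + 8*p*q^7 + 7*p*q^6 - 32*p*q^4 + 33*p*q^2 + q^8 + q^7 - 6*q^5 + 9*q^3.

9

The Hessian of f at 0 has rank 0. Corank 2; j^3 = (p + q)*(4*p + 3*q)^2 has shape L^2 M (L != M), so D-series; mu = 9 gives D_9.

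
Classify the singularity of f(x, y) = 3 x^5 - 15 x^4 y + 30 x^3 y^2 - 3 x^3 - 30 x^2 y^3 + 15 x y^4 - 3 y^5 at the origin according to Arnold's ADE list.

The Hessian of f at 0 has rank 0. Corank 2; j^3 = -3*x^3 is a perfect cube, so E-series; the 5-jet and mu = 8 give E_8.

E_{8}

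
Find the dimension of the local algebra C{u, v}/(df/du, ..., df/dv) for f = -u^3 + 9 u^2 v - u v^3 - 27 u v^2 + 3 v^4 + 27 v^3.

7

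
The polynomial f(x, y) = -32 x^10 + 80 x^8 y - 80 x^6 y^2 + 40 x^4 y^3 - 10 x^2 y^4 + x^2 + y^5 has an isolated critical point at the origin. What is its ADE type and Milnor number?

The Hessian of f at 0 is [[2, 0], [0, 0]] with rank 1, so corank 1. A Groebner basis of the Jacobian ideal J(f) in C{x,y} is {y^4, x}; counting standard monomials gives mu = 4. Corank 1: A-series; mu = 4 gives A_4.

Type A_{4}, Milnor number mu = 4.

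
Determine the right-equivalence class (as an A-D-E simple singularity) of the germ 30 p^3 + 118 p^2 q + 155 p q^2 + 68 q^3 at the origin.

The Hessian of f at 0 has rank 0. Corank 2; j^3 = (3*p + 4*q)*(10*p^2 + 26*p*q + 17*q^2) splits into three distinct lines over C (the quadratic factor has nonzero discriminant), so D_4.

D_4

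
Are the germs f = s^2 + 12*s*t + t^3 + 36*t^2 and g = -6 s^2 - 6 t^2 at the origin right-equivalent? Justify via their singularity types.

The Hessian of f at 0 has rank 1. Corank 1: A-series; mu = 2 gives A_2. The Hessian of g at 0 has rank 2. Corank 0: nondegenerate Morse point, so A_1. f is A_2 but g is A_1, hence not right-equivalent.

No.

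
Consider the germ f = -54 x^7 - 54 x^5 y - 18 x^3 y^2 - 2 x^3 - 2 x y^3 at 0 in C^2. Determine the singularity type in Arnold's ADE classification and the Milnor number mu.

The Hessian of f at 0 has rank 0. Corank 2; j^3 = -2*x^3 is a perfect cube, so E-series; the 4-jet and mu = 7 give E_7.

Type E7, Milnor number mu = 7.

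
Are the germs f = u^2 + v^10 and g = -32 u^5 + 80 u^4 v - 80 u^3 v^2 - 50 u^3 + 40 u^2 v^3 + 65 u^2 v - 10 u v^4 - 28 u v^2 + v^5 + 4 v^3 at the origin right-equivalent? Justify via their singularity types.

The Hessian of f at 0 is [[2, 0], [0, 0]] with rank 1, so corank 1. A Groebner basis of the Jacobian ideal J(f) in C{u,v} is {v^9, u}; counting standard monomials gives mu = 9. Corank 1: A-series; mu = 9 gives A_9. The Hessian of g at 0 is [[0, 0], [0, 0]] with rank 0, so corank 2. A Groebner basis of the Jacobian ideal J(g) in C{u,v} is {625*u*v/2 + v^4 - 125*v^2, u*v^2 - 2*v^3/5, u^2 - 9*u*v/10 + v^2/5}; counting standard monomials gives mu = 6. Corank 2; j^3 = -(2*u - v)*(5*u - 2*v)^2 has shape L^2 M (L != M), so D-series; mu = 6 gives D_6. f is A_9 but g is D_6, hence not right-equivalent.

No.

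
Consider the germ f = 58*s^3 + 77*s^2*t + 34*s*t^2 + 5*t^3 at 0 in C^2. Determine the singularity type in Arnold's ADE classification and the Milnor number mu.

The Hessian of f at 0 is [[0, 0], [0, 0]] with rank 0, so corank 2. A Groebner basis of the Jacobian ideal J(f) in C{s,t} is {t^3, s^2 - t^2/13, s*t + 4*t^2/13}; counting standard monomials gives mu = 4. Corank 2; j^3 = (2*s + t)*(29*s^2 + 24*s*t + 5*t^2) splits into three distinct lines over C (the quadratic factor has nonzero discriminant), so D_4.

Type D4, Milnor number mu = 4.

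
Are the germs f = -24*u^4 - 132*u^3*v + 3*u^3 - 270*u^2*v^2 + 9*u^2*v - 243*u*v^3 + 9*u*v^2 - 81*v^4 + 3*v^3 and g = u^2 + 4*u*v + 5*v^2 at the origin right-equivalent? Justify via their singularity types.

The Hessian of f at 0 has rank 0. Corank 2; j^3 = 3*(u + v)^3 is a perfect cube, so E-series; the 4-jet and mu = 7 give E_7. The Hessian of g at 0 has rank 2. Corank 0: nondegenerate Morse point, so A_1. f is E_7 but g is A_1, hence not right-equivalent.

No.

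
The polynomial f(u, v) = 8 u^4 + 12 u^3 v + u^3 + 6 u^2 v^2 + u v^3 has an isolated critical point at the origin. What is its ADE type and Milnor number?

The Hessian of f at 0 is [[0, 0], [0, 0]] with rank 0, so corank 2. A Groebner basis of the Jacobian ideal J(f) in C{u,v} is {3*u^2/4 + v^4 + v^3/4, u^3, u^2*v - u^2/4 - v^3/12, u^2 + u*v^2 + v^3/3}; counting standard monomials gives mu = 7. Corank 2; j^3 = u^3 is a perfect cube, so E-series; the 4-jet and mu = 7 give E_7.

Type E_{7}, Milnor number mu = 7.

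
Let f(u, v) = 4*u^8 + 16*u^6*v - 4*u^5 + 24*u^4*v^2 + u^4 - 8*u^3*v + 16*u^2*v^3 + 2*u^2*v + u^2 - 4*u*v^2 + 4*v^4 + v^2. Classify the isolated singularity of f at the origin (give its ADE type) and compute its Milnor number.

Type A_{1}, Milnor number mu = 1.

The Hessian of f at 0 has rank 2. Corank 0: nondegenerate Morse point, so A_1.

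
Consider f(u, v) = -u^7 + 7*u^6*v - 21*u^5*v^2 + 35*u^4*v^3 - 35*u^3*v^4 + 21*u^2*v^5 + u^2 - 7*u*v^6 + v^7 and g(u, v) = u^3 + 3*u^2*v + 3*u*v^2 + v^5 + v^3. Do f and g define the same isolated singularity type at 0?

The Hessian of f at 0 is [[2, 0], [0, 0]] with rank 1, so corank 1. A Groebner basis of the Jacobian ideal J(f) in C{u,v} is {v^6, u}; counting standard monomials gives mu = 6. Corank 1: A-series; mu = 6 gives A_6. The Hessian of g at 0 is [[0, 0], [0, 0]] with rank 0, so corank 2. A Groebner basis of the Jacobian ideal J(g) in C{u,v} is {v^4, u^2 + 2*u*v + v^2}; counting standard monomials gives mu = 8. Corank 2; j^3 = (u + v)^3 is a perfect cube, so E-series; the 5-jet and mu = 8 give E_8. f is A_6 but g is E_8, hence not right-equivalent.

No.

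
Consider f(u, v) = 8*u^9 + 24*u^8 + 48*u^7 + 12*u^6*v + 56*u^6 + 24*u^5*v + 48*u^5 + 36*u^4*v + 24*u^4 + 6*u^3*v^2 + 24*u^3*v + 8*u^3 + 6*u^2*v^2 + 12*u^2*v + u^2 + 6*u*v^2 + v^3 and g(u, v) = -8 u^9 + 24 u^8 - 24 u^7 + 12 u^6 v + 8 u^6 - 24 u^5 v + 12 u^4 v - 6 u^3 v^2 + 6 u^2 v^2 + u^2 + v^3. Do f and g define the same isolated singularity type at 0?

Yes.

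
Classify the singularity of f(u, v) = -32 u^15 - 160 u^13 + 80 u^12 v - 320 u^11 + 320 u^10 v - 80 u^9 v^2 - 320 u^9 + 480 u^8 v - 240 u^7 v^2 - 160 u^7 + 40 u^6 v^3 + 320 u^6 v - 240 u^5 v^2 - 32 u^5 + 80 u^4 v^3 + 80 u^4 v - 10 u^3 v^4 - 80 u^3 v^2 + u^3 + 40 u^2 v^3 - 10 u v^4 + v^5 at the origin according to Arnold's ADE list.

E8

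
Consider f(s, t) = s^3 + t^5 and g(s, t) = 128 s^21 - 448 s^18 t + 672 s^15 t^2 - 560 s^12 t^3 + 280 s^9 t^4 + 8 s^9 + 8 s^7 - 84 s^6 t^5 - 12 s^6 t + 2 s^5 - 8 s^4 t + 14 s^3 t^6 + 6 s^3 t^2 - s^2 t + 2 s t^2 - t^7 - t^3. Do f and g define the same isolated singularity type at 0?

The Hessian of f at 0 has rank 0. Corank 2; j^3 = s^3 is a perfect cube, so E-series; the 5-jet and mu = 8 give E_8. The Hessian of g at 0 has rank 0. Corank 2; j^3 = -t*(s - t)^2 has shape L^2 M (L != M), so D-series; mu = 8 gives D_8. f is E_8 but g is D_8, hence not right-equivalent.

No.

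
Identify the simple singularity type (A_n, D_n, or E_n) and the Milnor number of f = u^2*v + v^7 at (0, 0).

The Hessian of f at 0 has rank 0. Corank 2; j^3 = u^2*v has shape L^2 M (L != M), so D-series; mu = 8 gives D_8.

Type D_8, Milnor number mu = 8.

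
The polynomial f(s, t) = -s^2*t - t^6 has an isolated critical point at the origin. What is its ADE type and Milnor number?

The Hessian of f at 0 has rank 0. Corank 2; j^3 = -s^2*t has shape L^2 M (L != M), so D-series; mu = 7 gives D_7.

Type D_7, Milnor number mu = 7.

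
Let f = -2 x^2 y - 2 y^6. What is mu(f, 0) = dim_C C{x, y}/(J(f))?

The Hessian of f at 0 has rank 0. Corank 2; j^3 = -2*x^2*y has shape L^2 M (L != M), so D-series; mu = 7 gives D_7.

7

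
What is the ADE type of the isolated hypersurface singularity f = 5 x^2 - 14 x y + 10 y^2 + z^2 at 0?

A_{1}

The Hessian of f at 0 has rank 3. Corank 0: nondegenerate Morse point, so A_1.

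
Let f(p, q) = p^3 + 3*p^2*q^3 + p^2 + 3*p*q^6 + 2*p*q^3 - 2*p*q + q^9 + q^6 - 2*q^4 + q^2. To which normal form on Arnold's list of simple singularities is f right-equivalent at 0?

A_2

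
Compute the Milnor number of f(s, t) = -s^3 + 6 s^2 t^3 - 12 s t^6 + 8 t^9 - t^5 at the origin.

The Hessian of f at 0 has rank 0. Corank 2; j^3 = -s^3 is a perfect cube, so E-series; the 5-jet and mu = 8 give E_8.

8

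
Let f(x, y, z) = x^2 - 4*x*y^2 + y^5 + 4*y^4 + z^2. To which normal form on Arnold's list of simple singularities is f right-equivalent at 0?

The Hessian of f at 0 is [[2, 0, 0], [0, 0, 0], [0, 0, 2]] with rank 2, so corank 1. A Groebner basis of the Jacobian ideal J(f) in C{x,y,z} is {x^2, -x/2 + y^2, z}; counting standard monomials gives mu = 4. Corank 1: A-series; mu = 4 gives A_4.

A_4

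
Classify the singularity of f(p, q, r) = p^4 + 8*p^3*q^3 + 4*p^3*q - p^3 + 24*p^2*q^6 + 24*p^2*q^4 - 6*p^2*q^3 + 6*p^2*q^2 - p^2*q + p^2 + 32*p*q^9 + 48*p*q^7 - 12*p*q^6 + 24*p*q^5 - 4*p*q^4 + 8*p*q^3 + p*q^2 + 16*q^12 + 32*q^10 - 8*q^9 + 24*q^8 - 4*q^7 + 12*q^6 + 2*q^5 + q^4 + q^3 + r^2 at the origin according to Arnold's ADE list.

A_{2}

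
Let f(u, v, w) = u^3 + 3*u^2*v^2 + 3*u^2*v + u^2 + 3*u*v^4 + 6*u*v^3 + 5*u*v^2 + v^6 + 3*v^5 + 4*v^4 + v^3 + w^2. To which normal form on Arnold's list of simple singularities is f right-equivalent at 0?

A2

The Hessian of f at 0 is [[2, 0, 0], [0, 0, 0], [0, 0, 2]] with rank 2, so corank 1. A Groebner basis of the Jacobian ideal J(f) in C{u,v,w} is {v^2, u, w}; counting standard monomials gives mu = 2. Corank 1: A-series; mu = 2 gives A_2.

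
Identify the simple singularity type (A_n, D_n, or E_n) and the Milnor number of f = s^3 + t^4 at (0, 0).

The Hessian of f at 0 has rank 0. Corank 2; j^3 = s^3 is a perfect cube, so E-series; the 4-jet and mu = 6 give E_6.

Type E6, Milnor number mu = 6.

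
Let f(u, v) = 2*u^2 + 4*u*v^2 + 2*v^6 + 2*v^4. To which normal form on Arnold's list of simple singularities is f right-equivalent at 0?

The Hessian of f at 0 is [[4, 0], [0, 0]] with rank 1, so corank 1. A Groebner basis of the Jacobian ideal J(f) in C{u,v} is {u^3, u^2*v, u + v^2}; counting standard monomials gives mu = 5. Corank 1: A-series; mu = 5 gives A_5.

A_{5}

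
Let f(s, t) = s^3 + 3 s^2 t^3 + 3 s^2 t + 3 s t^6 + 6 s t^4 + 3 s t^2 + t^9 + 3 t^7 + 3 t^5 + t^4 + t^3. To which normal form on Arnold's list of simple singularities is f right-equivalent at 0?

The Hessian of f at 0 has rank 0. Corank 2; j^3 = (s + t)^3 is a perfect cube, so E-series; the 4-jet and mu = 6 give E_6.

E_6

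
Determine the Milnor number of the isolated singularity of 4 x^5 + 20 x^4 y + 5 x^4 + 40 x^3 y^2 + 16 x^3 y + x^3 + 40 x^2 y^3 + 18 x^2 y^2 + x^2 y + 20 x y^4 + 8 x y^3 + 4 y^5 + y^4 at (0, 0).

The Hessian of f at 0 has rank 0. Corank 2; j^3 = x^2*(x + y) has shape L^2 M (L != M), so D-series; mu = 5 gives D_5.

5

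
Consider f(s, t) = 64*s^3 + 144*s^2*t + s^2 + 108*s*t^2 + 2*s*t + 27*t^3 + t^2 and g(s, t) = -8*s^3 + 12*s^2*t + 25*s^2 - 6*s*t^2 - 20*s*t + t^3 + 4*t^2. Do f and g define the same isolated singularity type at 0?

Yes.

The Hessian of f at 0 is [[2, 2], [2, 2]] with rank 1, so corank 1. A Groebner basis of the Jacobian ideal J(f) in C{s,t} is {t^2, s + t}; counting standard monomials gives mu = 2. Corank 1: A-series; mu = 2 gives A_2. The Hessian of g at 0 is [[50, -20], [-20, 8]] with rank 1, so corank 1. A Groebner basis of the Jacobian ideal J(g) in C{s,t} is {t^2, s - 2*t/5}; counting standard monomials gives mu = 2. Corank 1: A-series; mu = 2 gives A_2. Both have type A_2, hence right-equivalent.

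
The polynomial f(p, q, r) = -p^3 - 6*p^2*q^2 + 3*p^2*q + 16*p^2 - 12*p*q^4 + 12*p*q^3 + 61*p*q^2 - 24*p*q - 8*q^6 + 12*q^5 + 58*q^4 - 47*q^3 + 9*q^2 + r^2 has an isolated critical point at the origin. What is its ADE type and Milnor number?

Type A_{2}, Milnor number mu = 2.

The Hessian of f at 0 is [[32, -24, 0], [-24, 18, 0], [0, 0, 2]] with rank 2, so corank 1. A Groebner basis of the Jacobian ideal J(f) in C{p,q,r} is {q^2, p - 3*q/4, r}; counting standard monomials gives mu = 2. Corank 1: A-series; mu = 2 gives A_2.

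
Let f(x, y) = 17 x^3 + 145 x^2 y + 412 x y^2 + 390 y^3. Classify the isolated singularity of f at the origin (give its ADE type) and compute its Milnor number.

The Hessian of f at 0 is [[0, 0], [0, 0]] with rank 0, so corank 2. A Groebner basis of the Jacobian ideal J(f) in C{x,y} is {y^3, x^2 - 94*y^2/13, x*y + 35*y^2/13}; counting standard monomials gives mu = 4. Corank 2; j^3 = (x + 3*y)*(17*x^2 + 94*x*y + 130*y^2) splits into three distinct lines over C (the quadratic factor has nonzero discriminant), so D_4.

Type D_4, Milnor number mu = 4.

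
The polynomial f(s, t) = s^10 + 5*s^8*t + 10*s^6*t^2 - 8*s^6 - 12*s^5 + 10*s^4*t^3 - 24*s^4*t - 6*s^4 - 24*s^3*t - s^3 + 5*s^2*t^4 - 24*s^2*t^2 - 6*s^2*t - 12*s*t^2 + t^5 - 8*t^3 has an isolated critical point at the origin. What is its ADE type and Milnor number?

Type E_{8}, Milnor number mu = 8.

The Hessian of f at 0 has rank 0. Corank 2; j^3 = -(s + 2*t)^3 is a perfect cube, so E-series; the 5-jet and mu = 8 give E_8.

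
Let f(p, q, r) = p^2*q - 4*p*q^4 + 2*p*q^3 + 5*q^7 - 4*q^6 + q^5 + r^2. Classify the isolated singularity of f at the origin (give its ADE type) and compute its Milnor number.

The Hessian of f at 0 has rank 1. Corank 2; j^3 = p^2*q has shape L^2 M (L != M), so D-series; mu = 8 gives D_8.

Type D8, Milnor number mu = 8.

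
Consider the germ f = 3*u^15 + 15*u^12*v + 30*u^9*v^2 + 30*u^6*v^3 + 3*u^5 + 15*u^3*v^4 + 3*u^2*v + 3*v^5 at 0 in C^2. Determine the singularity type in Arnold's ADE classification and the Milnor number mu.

The Hessian of f at 0 has rank 0. Corank 2; j^3 = 3*u^2*v has shape L^2 M (L != M), so D-series; mu = 6 gives D_6.

Type D_6, Milnor number mu = 6.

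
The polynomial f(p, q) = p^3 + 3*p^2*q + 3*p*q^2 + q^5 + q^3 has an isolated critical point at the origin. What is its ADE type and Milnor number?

The Hessian of f at 0 has rank 0. Corank 2; j^3 = (p + q)^3 is a perfect cube, so E-series; the 5-jet and mu = 8 give E_8.

Type E8, Milnor number mu = 8.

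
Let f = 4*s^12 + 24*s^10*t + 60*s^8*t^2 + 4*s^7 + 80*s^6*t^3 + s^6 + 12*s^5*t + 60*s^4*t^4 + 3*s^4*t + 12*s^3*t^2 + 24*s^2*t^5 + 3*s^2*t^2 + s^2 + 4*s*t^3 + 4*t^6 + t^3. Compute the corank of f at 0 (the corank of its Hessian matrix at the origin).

1

Hessian at 0 has rank 1.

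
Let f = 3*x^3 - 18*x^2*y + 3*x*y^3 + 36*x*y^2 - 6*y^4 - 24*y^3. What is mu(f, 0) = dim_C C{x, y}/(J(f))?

7

The Hessian of f at 0 is [[0, 0], [0, 0]] with rank 0, so corank 2. A Groebner basis of the Jacobian ideal J(f) in C{x,y} is {x^3 - 6*x^2*y - 48*x^2 + 192*x*y - 192*y^2, 6*x^2 + x*y^2 - 24*x*y + 24*y^2, 3*x^2 - 12*x*y + y^3 + 12*y^2}; counting standard monomials gives mu = 7. Corank 2; j^3 = 3*(x - 2*y)^3 is a perfect cube, so E-series; the 4-jet and mu = 7 give E_7.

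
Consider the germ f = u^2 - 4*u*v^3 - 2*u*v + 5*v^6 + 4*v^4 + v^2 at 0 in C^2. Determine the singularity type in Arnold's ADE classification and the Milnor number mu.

The Hessian of f at 0 is [[2, -2], [-2, 2]] with rank 1, so corank 1. A Groebner basis of the Jacobian ideal J(f) in C{u,v} is {u*v^2 - u/2 + v/2, -u/2 + v^3 + v/2, u^2 - 2*u*v + v^2}; counting standard monomials gives mu = 5. Corank 1: A-series; mu = 5 gives A_5.

Type A5, Milnor number mu = 5.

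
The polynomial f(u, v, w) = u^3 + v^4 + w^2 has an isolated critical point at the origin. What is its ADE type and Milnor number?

Type E_{6}, Milnor number mu = 6.

The Hessian of f at 0 is [[0, 0, 0], [0, 0, 0], [0, 0, 2]] with rank 1, so corank 2. A Groebner basis of the Jacobian ideal J(f) in C{u,v,w} is {v^3, u^2, w}; counting standard monomials gives mu = 6. Corank 2; j^3 = u^3 is a perfect cube, so E-series; the 4-jet and mu = 6 give E_6.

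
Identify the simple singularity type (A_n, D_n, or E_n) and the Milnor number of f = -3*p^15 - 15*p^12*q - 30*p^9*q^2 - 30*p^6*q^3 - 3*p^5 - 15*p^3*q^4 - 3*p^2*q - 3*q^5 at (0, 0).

The Hessian of f at 0 has rank 0. Corank 2; j^3 = -3*p^2*q has shape L^2 M (L != M), so D-series; mu = 6 gives D_6.

Type D_{6}, Milnor number mu = 6.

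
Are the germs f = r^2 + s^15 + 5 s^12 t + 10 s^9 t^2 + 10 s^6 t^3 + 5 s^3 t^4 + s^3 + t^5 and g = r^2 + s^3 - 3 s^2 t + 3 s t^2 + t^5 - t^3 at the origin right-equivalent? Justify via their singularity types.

Yes.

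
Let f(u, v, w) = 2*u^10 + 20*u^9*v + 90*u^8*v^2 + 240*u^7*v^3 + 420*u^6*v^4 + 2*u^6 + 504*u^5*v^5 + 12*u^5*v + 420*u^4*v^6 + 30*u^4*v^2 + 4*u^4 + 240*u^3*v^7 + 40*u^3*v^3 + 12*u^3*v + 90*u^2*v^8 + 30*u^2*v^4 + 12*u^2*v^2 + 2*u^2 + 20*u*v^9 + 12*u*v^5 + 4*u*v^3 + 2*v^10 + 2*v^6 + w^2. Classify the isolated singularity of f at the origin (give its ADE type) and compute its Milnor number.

Type A_9, Milnor number mu = 9.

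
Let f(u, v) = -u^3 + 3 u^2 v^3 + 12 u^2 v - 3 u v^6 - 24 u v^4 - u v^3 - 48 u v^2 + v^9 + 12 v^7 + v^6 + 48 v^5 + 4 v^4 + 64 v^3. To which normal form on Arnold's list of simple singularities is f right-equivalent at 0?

The Hessian of f at 0 has rank 0. Corank 2; j^3 = -(u - 4*v)^3 is a perfect cube, so E-series; the 4-jet and mu = 7 give E_7.

E_7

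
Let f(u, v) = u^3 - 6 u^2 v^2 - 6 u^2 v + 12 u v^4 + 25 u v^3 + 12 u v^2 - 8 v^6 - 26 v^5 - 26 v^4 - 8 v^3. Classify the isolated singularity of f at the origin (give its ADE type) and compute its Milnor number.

Type E7, Milnor number mu = 7.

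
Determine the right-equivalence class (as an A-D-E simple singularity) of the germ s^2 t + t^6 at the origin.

The Hessian of f at 0 has rank 0. Corank 2; j^3 = s^2*t has shape L^2 M (L != M), so D-series; mu = 7 gives D_7.

D_7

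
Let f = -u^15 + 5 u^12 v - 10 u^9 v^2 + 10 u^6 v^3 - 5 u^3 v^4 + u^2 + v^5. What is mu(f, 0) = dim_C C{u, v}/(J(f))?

4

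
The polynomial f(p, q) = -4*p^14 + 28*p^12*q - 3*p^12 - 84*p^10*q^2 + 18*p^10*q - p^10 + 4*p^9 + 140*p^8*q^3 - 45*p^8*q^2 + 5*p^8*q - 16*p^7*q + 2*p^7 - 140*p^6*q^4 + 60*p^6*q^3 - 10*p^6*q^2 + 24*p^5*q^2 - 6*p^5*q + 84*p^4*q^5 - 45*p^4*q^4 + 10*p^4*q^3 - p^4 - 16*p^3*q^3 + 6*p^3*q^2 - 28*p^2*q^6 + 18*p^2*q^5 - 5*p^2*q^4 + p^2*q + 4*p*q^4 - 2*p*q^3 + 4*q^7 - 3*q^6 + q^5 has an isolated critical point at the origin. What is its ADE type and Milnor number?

Type D7, Milnor number mu = 7.

The Hessian of f at 0 is [[0, 0], [0, 0]] with rank 0, so corank 2. A Groebner basis of the Jacobian ideal J(f) in C{p,q} is {p*q/2 + q^4 - q^3/2, p^3, p^2*q + p^2/10 + p*q/20 - q^3/20, -p^2/5 + p*q^2 + 2*p*q/5 - 2*q^3/5}; counting standard monomials gives mu = 7. Corank 2; j^3 = p^2*q has shape L^2 M (L != M), so D-series; mu = 7 gives D_7.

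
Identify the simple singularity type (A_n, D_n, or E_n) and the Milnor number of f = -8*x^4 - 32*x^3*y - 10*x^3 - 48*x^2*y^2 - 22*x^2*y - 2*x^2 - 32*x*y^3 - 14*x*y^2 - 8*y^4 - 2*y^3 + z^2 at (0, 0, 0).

Type A_2, Milnor number mu = 2.

The Hessian of f at 0 has rank 2. Corank 1: A-series; mu = 2 gives A_2.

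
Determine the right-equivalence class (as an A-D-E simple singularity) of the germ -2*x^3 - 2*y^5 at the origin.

The Hessian of f at 0 is [[0, 0], [0, 0]] with rank 0, so corank 2. A Groebner basis of the Jacobian ideal J(f) in C{x,y} is {y^4, x^2}; counting standard monomials gives mu = 8. Corank 2; j^3 = -2*x^3 is a perfect cube, so E-series; the 5-jet and mu = 8 give E_8.

E8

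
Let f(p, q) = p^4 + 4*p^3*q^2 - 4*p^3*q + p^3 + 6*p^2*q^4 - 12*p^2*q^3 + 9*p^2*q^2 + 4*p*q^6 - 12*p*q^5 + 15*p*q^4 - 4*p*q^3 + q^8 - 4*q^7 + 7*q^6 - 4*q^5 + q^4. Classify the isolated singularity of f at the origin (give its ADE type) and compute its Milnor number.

Type E_{6}, Milnor number mu = 6.

The Hessian of f at 0 is [[0, 0], [0, 0]] with rank 0, so corank 2. A Groebner basis of the Jacobian ideal J(f) in C{p,q} is {p^3, p^2*q, p^2/2 + p*q^2, 3*p^2/2 + q^3}; counting standard monomials gives mu = 6. Corank 2; j^3 = p^3 is a perfect cube, so E-series; the 4-jet and mu = 6 give E_6.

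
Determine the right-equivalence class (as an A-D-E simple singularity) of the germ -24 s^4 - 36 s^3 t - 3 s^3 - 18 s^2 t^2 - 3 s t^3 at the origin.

E_7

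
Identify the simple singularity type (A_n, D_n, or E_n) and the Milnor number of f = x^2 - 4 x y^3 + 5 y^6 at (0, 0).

Type A_{5}, Milnor number mu = 5.

The Hessian of f at 0 has rank 1. Corank 1: A-series; mu = 5 gives A_5.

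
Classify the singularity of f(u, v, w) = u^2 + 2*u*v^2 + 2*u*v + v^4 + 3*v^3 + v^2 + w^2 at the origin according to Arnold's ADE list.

A_{2}

The Hessian of f at 0 has rank 2. Corank 1: A-series; mu = 2 gives A_2.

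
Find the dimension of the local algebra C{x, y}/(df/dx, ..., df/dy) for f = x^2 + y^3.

The Hessian of f at 0 has rank 1. Corank 1: A-series; mu = 2 gives A_2.

2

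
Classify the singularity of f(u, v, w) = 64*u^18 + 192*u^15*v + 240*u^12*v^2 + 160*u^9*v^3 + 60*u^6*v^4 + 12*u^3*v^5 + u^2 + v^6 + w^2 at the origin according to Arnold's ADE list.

A_5

The Hessian of f at 0 has rank 2. Corank 1: A-series; mu = 5 gives A_5.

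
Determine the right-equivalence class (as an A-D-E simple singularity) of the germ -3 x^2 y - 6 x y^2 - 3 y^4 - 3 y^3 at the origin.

D5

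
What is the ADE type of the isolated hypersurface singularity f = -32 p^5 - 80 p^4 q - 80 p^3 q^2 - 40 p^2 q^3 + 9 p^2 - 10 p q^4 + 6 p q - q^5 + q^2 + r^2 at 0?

The Hessian of f at 0 has rank 2. Corank 1: A-series; mu = 4 gives A_4.

A_{4}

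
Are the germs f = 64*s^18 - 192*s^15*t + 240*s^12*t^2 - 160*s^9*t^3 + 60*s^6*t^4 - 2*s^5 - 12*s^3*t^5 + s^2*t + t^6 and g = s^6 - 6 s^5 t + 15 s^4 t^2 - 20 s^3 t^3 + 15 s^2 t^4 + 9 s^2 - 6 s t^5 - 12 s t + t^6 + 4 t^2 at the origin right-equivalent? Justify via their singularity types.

No.

The Hessian of f at 0 is [[0, 0], [0, 0]] with rank 0, so corank 2. A Groebner basis of the Jacobian ideal J(f) in C{s,t} is {s^2/6 + t^5, s^3, s*t}; counting standard monomials gives mu = 7. Corank 2; j^3 = s^2*t has shape L^2 M (L != M), so D-series; mu = 7 gives D_7. The Hessian of g at 0 is [[18, -12], [-12, 8]] with rank 1, so corank 1. A Groebner basis of the Jacobian ideal J(g) in C{s,t} is {t^5, s - 2*t/3}; counting standard monomials gives mu = 5. Corank 1: A-series; mu = 5 gives A_5. f is D_7 but g is A_5, hence not right-equivalent.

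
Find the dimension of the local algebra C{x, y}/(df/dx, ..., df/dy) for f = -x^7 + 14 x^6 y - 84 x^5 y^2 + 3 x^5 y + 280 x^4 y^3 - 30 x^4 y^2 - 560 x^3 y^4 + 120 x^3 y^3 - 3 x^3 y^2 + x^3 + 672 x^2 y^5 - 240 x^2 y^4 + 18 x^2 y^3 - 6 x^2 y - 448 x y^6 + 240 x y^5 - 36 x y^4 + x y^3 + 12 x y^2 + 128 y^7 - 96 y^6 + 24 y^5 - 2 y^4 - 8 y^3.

The Hessian of f at 0 has rank 0. Corank 2; j^3 = (x - 2*y)^3 is a perfect cube, so E-series; the 4-jet and mu = 7 give E_7.

7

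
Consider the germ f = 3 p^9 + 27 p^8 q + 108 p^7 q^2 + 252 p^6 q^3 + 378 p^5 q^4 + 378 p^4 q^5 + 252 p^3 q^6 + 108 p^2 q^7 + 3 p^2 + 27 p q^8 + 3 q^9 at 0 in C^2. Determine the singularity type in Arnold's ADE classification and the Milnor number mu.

Type A_{8}, Milnor number mu = 8.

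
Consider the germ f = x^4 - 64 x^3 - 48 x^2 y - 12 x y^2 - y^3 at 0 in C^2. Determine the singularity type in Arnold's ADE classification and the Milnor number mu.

The Hessian of f at 0 has rank 0. Corank 2; j^3 = -(4*x + y)^3 is a perfect cube, so E-series; the 4-jet and mu = 6 give E_6.

Type E_{6}, Milnor number mu = 6.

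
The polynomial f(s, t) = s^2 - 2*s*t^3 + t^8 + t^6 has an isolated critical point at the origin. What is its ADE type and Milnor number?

The Hessian of f at 0 has rank 1. Corank 1: A-series; mu = 7 gives A_7.

Type A7, Milnor number mu = 7.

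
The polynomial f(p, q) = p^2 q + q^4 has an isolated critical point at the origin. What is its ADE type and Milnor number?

The Hessian of f at 0 has rank 0. Corank 2; j^3 = p^2*q has shape L^2 M (L != M), so D-series; mu = 5 gives D_5.

Type D_5, Milnor number mu = 5.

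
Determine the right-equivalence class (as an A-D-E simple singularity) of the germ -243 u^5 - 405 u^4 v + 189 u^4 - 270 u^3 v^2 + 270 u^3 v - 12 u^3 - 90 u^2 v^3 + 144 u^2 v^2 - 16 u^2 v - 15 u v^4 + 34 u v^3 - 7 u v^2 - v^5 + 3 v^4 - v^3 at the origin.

D_{5}

The Hessian of f at 0 is [[0, 0], [0, 0]] with rank 0, so corank 2. A Groebner basis of the Jacobian ideal J(f) in C{u,v} is {u*v^2 - 4*u*v/5 - 2*v^2/5, 8*u*v/5 + v^3 + 4*v^2/5, u^2 + 4*u*v/5 + 3*v^2/20}; counting standard monomials gives mu = 5. Corank 2; j^3 = -(2*u + v)^2*(3*u + v) has shape L^2 M (L != M), so D-series; mu = 5 gives D_5.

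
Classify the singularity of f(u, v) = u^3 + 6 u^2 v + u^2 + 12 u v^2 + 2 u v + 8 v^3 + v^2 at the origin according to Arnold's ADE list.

The Hessian of f at 0 has rank 1. Corank 1: A-series; mu = 2 gives A_2.

A_{2}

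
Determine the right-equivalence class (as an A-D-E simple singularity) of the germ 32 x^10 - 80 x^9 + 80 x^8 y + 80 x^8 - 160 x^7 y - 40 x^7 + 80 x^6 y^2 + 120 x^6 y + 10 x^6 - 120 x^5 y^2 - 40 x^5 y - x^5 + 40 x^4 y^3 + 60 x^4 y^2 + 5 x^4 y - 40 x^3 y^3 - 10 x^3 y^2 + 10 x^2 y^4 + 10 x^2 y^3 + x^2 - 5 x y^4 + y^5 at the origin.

A4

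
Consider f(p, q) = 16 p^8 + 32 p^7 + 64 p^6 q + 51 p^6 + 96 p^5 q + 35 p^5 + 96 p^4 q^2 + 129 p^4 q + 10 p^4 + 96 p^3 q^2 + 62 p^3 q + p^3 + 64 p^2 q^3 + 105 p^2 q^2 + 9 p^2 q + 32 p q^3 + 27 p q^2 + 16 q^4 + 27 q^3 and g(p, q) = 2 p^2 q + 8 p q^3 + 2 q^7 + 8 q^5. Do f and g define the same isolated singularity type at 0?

No.

The Hessian of f at 0 has rank 0. Corank 2; j^3 = (p + 3*q)^3 is a perfect cube, so E-series; the 4-jet and mu = 6 give E_6. The Hessian of g at 0 has rank 0. Corank 2; j^3 = 2*p^2*q has shape L^2 M (L != M), so D-series; mu = 8 gives D_8. f is E_6 but g is D_8, hence not right-equivalent.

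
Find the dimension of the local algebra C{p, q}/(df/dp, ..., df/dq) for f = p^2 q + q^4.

5

The Hessian of f at 0 has rank 0. Corank 2; j^3 = p^2*q has shape L^2 M (L != M), so D-series; mu = 5 gives D_5.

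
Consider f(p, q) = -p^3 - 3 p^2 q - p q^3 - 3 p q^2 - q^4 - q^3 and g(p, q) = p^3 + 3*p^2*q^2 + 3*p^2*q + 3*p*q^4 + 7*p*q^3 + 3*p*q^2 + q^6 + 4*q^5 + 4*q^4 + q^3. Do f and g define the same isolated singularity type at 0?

The Hessian of f at 0 is [[0, 0], [0, 0]] with rank 0, so corank 2. A Groebner basis of the Jacobian ideal J(f) in C{p,q} is {p^3 + 3*p^2*q + 6*p^2 + 12*p*q + 6*q^2, -3*p^2 + p*q^2 - 6*p*q - 3*q^2, 3*p^2 + 6*p*q + q^3 + 3*q^2}; counting standard monomials gives mu = 7. Corank 2; j^3 = -(p + q)^3 is a perfect cube, so E-series; the 4-jet and mu = 7 give E_7. The Hessian of g at 0 is [[0, 0], [0, 0]] with rank 0, so corank 2. A Groebner basis of the Jacobian ideal J(g) in C{p,q} is {-p^2 - 2*p*q + q^4 - q^3/3 - q^2, p^3 + 2*p^2 + 4*p*q + 5*q^3/3 + 2*q^2, p^2*q - 5*p^2/3 - 10*p*q/3 - 14*q^3/9 - 5*q^2/3, p^2 + p*q^2 + 2*p*q + 4*q^3/3 + q^2}; counting standard monomials gives mu = 7. Corank 2; j^3 = (p + q)^3 is a perfect cube, so E-series; the 4-jet and mu = 7 give E_7. Both have type E_7, hence right-equivalent.

Yes.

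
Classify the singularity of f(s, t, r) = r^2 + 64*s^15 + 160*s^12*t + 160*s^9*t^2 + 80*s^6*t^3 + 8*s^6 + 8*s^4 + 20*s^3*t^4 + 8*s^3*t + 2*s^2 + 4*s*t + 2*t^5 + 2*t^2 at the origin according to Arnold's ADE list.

The Hessian of f at 0 has rank 2. Corank 1: A-series; mu = 4 gives A_4.

A4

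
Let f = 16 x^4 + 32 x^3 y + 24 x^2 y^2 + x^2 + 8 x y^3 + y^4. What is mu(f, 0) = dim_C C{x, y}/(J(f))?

3

The Hessian of f at 0 is [[2, 0], [0, 0]] with rank 1, so corank 1. A Groebner basis of the Jacobian ideal J(f) in C{x,y} is {y^3, x}; counting standard monomials gives mu = 3. Corank 1: A-series; mu = 3 gives A_3.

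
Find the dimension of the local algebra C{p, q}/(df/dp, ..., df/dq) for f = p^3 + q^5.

8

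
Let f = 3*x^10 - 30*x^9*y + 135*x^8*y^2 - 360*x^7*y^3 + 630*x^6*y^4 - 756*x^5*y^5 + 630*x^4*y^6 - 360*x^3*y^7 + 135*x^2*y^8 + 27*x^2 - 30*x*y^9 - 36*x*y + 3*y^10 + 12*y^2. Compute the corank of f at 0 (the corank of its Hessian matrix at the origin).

1

Hessian at 0 has rank 1.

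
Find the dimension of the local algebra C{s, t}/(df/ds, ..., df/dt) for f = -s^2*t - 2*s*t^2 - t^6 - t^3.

The Hessian of f at 0 is [[0, 0], [0, 0]] with rank 0, so corank 2. A Groebner basis of the Jacobian ideal J(f) in C{s,t} is {s^2/6 + t^5 - t^2/6, s^3 + t^3, s*t + t^2}; counting standard monomials gives mu = 7. Corank 2; j^3 = -t*(s + t)^2 has shape L^2 M (L != M), so D-series; mu = 7 gives D_7.

7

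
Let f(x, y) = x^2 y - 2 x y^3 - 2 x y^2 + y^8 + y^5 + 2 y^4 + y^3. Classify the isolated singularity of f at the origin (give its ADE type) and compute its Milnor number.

The Hessian of f at 0 is [[0, 0], [0, 0]] with rank 0, so corank 2. A Groebner basis of the Jacobian ideal J(f) in C{x,y} is {x^4 - 6*x^3 + 14*x^2*y + x^2/2 - 23*x*y^2/2 + 5*x*y/2 - 3*y^2, x^3*y - 3*x^3 + 6*x^2*y + x^2/8 - 33*x*y^2/8 + 7*x*y/8 - y^2, -x^3 + x^2*y^2 + x^2*y, -x*y + y^3 + y^2}; counting standard monomials gives mu = 9. Corank 2; j^3 = y*(x - y)^2 has shape L^2 M (L != M), so D-series; mu = 9 gives D_9.

Type D_9, Milnor number mu = 9.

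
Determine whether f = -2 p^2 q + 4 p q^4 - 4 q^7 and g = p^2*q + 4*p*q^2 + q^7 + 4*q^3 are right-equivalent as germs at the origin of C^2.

Yes.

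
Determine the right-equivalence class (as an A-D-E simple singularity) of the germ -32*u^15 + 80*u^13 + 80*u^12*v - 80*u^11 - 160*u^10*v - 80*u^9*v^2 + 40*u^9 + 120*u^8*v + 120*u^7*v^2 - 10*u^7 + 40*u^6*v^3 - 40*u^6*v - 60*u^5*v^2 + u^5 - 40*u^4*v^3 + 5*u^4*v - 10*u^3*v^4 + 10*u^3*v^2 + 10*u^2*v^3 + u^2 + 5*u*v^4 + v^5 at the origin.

A_{4}

The Hessian of f at 0 has rank 1. Corank 1: A-series; mu = 4 gives A_4.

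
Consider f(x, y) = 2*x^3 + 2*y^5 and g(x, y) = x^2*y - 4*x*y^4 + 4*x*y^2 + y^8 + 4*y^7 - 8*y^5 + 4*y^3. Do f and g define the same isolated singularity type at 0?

The Hessian of f at 0 has rank 0. Corank 2; j^3 = 2*x^3 is a perfect cube, so E-series; the 5-jet and mu = 8 give E_8. The Hessian of g at 0 has rank 0. Corank 2; j^3 = y*(x + 2*y)^2 has shape L^2 M (L != M), so D-series; mu = 9 gives D_9. f is E_8 but g is D_9, hence not right-equivalent.

No.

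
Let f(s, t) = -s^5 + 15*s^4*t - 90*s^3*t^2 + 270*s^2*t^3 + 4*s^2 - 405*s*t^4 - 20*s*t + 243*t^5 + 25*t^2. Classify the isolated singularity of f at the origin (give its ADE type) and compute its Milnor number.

Type A_4, Milnor number mu = 4.

The Hessian of f at 0 has rank 1. Corank 1: A-series; mu = 4 gives A_4.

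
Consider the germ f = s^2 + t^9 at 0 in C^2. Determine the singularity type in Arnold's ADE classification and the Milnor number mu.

Type A8, Milnor number mu = 8.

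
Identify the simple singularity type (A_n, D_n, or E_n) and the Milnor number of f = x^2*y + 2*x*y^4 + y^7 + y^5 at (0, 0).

The Hessian of f at 0 is [[0, 0], [0, 0]] with rank 0, so corank 2. A Groebner basis of the Jacobian ideal J(f) in C{x,y} is {x*y + y^4, x*y^2, x^2 - 5*x*y}; counting standard monomials gives mu = 6. Corank 2; j^3 = x^2*y has shape L^2 M (L != M), so D-series; mu = 6 gives D_6.

Type D_{6}, Milnor number mu = 6.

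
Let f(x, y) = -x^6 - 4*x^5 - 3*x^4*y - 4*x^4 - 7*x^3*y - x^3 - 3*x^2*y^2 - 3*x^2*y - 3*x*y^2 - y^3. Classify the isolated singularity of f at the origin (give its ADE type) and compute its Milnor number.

Type E7, Milnor number mu = 7.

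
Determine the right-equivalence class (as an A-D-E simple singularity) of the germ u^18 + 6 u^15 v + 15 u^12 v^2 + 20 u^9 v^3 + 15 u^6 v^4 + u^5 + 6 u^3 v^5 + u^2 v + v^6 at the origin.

D_7

The Hessian of f at 0 has rank 0. Corank 2; j^3 = u^2*v has shape L^2 M (L != M), so D-series; mu = 7 gives D_7.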